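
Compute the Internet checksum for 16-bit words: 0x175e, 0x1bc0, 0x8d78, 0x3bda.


Sum all words (with carry folding):
+ 0x175e = 0x175e
+ 0x1bc0 = 0x331e
+ 0x8d78 = 0xc096
+ 0x3bda = 0xfc70
One's complement: ~0xfc70
Checksum = 0x038f


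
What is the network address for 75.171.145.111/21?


IP:   01001011.10101011.10010001.01101111
Mask: 11111111.11111111.11111000.00000000
AND operation:
Net:  01001011.10101011.10010000.00000000
Network: 75.171.144.0/21


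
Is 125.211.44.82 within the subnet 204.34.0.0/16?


Subnet network: 204.34.0.0
Test IP AND mask: 125.211.0.0
No, 125.211.44.82 is not in 204.34.0.0/16


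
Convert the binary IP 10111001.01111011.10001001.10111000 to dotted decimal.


10111001 = 185
01111011 = 123
10001001 = 137
10111000 = 184
IP: 185.123.137.184


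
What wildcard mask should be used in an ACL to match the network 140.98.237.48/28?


Subnet mask: 255.255.255.240
Wildcard = 255.255.255.255 - subnet mask
255 - 255 = 0
255 - 255 = 0
255 - 255 = 0
255 - 240 = 15
Wildcard: 0.0.0.15


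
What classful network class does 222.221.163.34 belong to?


First octet: 222
Binary: 11011110
110xxxxx -> Class C (192-223)
Class C, default mask 255.255.255.0 (/24)


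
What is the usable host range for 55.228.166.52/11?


Network: 55.224.0.0
Broadcast: 55.255.255.255
First usable = network + 1
Last usable = broadcast - 1
Range: 55.224.0.1 to 55.255.255.254


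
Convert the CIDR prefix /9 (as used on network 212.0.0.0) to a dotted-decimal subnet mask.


/9 means 9 network bits, 23 host bits
Binary: 11111111100000000000000000000000
Mask: 255.128.0.0


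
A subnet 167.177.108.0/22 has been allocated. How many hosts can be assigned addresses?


Host bits = 32 - 22 = 10
Total addresses = 2^10 = 1024
Usable = total - 2 (network and broadcast)
Usable hosts: 1022


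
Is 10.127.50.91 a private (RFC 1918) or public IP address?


RFC 1918 private ranges:
  10.0.0.0/8 (10.0.0.0 - 10.255.255.255)
  172.16.0.0/12 (172.16.0.0 - 172.31.255.255)
  192.168.0.0/16 (192.168.0.0 - 192.168.255.255)
Private (in 10.0.0.0/8)


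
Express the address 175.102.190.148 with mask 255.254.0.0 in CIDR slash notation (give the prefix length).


Binary: 11111111.11111110.00000000.00000000
Count leading 1s
Prefix: /15


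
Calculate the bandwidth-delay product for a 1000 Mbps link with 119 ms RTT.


BDP = bandwidth * RTT
= 1000 Mbps * 119 ms
= 1000 * 1e6 * 119 / 1000 bits
= 119000000 bits
= 14875000 bytes
= 14526.3672 KB
BDP = 119000000 bits (14875000 bytes)


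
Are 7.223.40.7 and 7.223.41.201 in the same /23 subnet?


Mask: 255.255.254.0
7.223.40.7 AND mask = 7.223.40.0
7.223.41.201 AND mask = 7.223.40.0
Yes, same subnet (7.223.40.0)


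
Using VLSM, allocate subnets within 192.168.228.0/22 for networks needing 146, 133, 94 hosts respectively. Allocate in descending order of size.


146 hosts -> /24 (254 usable): 192.168.228.0/24
133 hosts -> /24 (254 usable): 192.168.229.0/24
94 hosts -> /25 (126 usable): 192.168.230.0/25
Allocation: 192.168.228.0/24 (146 hosts, 254 usable); 192.168.229.0/24 (133 hosts, 254 usable); 192.168.230.0/25 (94 hosts, 126 usable)


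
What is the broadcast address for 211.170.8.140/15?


Network: 211.170.0.0/15
Host bits = 17
Set all host bits to 1:
Broadcast: 211.171.255.255


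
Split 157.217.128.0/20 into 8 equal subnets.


New prefix = 20 + 3 = 23
Each subnet has 512 addresses
  157.217.128.0/23
  157.217.130.0/23
  157.217.132.0/23
  157.217.134.0/23
  157.217.136.0/23
  157.217.138.0/23
  157.217.140.0/23
  157.217.142.0/23
Subnets: 157.217.128.0/23, 157.217.130.0/23, 157.217.132.0/23, 157.217.134.0/23, 157.217.136.0/23, 157.217.138.0/23, 157.217.140.0/23, 157.217.142.0/23


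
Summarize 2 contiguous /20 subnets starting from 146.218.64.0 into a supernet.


Original prefix: /20
Number of subnets: 2 = 2^1
New prefix = 20 - 1 = 19
Supernet: 146.218.64.0/19


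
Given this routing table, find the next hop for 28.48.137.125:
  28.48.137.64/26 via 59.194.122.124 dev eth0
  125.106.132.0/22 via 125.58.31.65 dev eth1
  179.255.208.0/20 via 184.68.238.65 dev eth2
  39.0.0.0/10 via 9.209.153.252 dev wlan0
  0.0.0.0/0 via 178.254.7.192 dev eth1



Longest prefix match for 28.48.137.125:
  /26 28.48.137.64: MATCH
  /22 125.106.132.0: no
  /20 179.255.208.0: no
  /10 39.0.0.0: no
  /0 0.0.0.0: MATCH
Selected: next-hop 59.194.122.124 via eth0 (matched /26)


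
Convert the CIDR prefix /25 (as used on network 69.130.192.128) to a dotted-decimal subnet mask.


/25 means 25 network bits, 7 host bits
Binary: 11111111111111111111111110000000
Mask: 255.255.255.128


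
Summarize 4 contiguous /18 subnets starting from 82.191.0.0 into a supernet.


Original prefix: /18
Number of subnets: 4 = 2^2
New prefix = 18 - 2 = 16
Supernet: 82.191.0.0/16


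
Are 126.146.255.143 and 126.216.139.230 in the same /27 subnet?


Mask: 255.255.255.224
126.146.255.143 AND mask = 126.146.255.128
126.216.139.230 AND mask = 126.216.139.224
No, different subnets (126.146.255.128 vs 126.216.139.224)


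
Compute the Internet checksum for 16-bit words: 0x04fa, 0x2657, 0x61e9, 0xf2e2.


Sum all words (with carry folding):
+ 0x04fa = 0x04fa
+ 0x2657 = 0x2b51
+ 0x61e9 = 0x8d3a
+ 0xf2e2 = 0x801d
One's complement: ~0x801d
Checksum = 0x7fe2


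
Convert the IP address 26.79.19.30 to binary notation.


26 = 00011010
79 = 01001111
19 = 00010011
30 = 00011110
Binary: 00011010.01001111.00010011.00011110


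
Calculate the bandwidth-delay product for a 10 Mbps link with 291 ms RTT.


BDP = bandwidth * RTT
= 10 Mbps * 291 ms
= 10 * 1e6 * 291 / 1000 bits
= 2910000 bits
= 363750 bytes
= 355.2246 KB
BDP = 2910000 bits (363750 bytes)


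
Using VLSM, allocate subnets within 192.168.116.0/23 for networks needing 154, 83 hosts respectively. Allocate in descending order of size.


154 hosts -> /24 (254 usable): 192.168.116.0/24
83 hosts -> /25 (126 usable): 192.168.117.0/25
Allocation: 192.168.116.0/24 (154 hosts, 254 usable); 192.168.117.0/25 (83 hosts, 126 usable)


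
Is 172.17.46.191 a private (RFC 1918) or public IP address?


RFC 1918 private ranges:
  10.0.0.0/8 (10.0.0.0 - 10.255.255.255)
  172.16.0.0/12 (172.16.0.0 - 172.31.255.255)
  192.168.0.0/16 (192.168.0.0 - 192.168.255.255)
Private (in 172.16.0.0/12)


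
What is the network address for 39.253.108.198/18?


IP:   00100111.11111101.01101100.11000110
Mask: 11111111.11111111.11000000.00000000
AND operation:
Net:  00100111.11111101.01000000.00000000
Network: 39.253.64.0/18


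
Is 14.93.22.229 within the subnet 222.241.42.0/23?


Subnet network: 222.241.42.0
Test IP AND mask: 14.93.22.0
No, 14.93.22.229 is not in 222.241.42.0/23


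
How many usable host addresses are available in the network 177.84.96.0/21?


Host bits = 32 - 21 = 11
Total addresses = 2^11 = 2048
Usable = total - 2 (network and broadcast)
Usable hosts: 2046


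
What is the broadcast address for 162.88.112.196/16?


Network: 162.88.0.0/16
Host bits = 16
Set all host bits to 1:
Broadcast: 162.88.255.255


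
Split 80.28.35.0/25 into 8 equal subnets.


New prefix = 25 + 3 = 28
Each subnet has 16 addresses
  80.28.35.0/28
  80.28.35.16/28
  80.28.35.32/28
  80.28.35.48/28
  80.28.35.64/28
  80.28.35.80/28
  80.28.35.96/28
  80.28.35.112/28
Subnets: 80.28.35.0/28, 80.28.35.16/28, 80.28.35.32/28, 80.28.35.48/28, 80.28.35.64/28, 80.28.35.80/28, 80.28.35.96/28, 80.28.35.112/28


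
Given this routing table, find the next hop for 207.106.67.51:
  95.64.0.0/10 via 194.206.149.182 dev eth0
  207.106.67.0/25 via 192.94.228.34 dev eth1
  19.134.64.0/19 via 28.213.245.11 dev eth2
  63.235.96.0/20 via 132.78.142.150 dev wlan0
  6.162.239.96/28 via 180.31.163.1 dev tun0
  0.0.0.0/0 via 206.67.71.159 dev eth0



Longest prefix match for 207.106.67.51:
  /10 95.64.0.0: no
  /25 207.106.67.0: MATCH
  /19 19.134.64.0: no
  /20 63.235.96.0: no
  /28 6.162.239.96: no
  /0 0.0.0.0: MATCH
Selected: next-hop 192.94.228.34 via eth1 (matched /25)


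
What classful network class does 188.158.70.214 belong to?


First octet: 188
Binary: 10111100
10xxxxxx -> Class B (128-191)
Class B, default mask 255.255.0.0 (/16)


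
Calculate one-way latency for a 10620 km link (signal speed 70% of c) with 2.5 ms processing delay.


Speed = 0.7 * 3e5 km/s = 210000 km/s
Propagation delay = 10620 / 210000 = 0.0506 s = 50.5714 ms
Processing delay = 2.5 ms
Total one-way latency = 53.0714 ms


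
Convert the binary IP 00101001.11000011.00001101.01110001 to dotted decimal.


00101001 = 41
11000011 = 195
00001101 = 13
01110001 = 113
IP: 41.195.13.113


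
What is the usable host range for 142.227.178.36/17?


Network: 142.227.128.0
Broadcast: 142.227.255.255
First usable = network + 1
Last usable = broadcast - 1
Range: 142.227.128.1 to 142.227.255.254


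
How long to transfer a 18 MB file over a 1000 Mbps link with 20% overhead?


Effective throughput = 1000 * (1 - 20/100) = 800 Mbps
File size in Mb = 18 * 8 = 144 Mb
Time = 144 / 800
Time = 0.18 seconds


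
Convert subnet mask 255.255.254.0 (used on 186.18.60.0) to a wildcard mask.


Subnet mask: 255.255.254.0
Wildcard = 255.255.255.255 - subnet mask
255 - 255 = 0
255 - 255 = 0
255 - 254 = 1
255 - 0 = 255
Wildcard: 0.0.1.255


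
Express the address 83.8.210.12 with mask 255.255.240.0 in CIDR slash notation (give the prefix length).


Binary: 11111111.11111111.11110000.00000000
Count leading 1s
Prefix: /20


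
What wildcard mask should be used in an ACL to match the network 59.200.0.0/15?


Subnet mask: 255.254.0.0
Wildcard = 255.255.255.255 - subnet mask
255 - 255 = 0
255 - 254 = 1
255 - 0 = 255
255 - 0 = 255
Wildcard: 0.1.255.255


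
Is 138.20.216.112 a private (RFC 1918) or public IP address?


RFC 1918 private ranges:
  10.0.0.0/8 (10.0.0.0 - 10.255.255.255)
  172.16.0.0/12 (172.16.0.0 - 172.31.255.255)
  192.168.0.0/16 (192.168.0.0 - 192.168.255.255)
Public (not in any RFC 1918 range)


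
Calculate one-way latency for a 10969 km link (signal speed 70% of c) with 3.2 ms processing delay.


Speed = 0.7 * 3e5 km/s = 210000 km/s
Propagation delay = 10969 / 210000 = 0.0522 s = 52.2333 ms
Processing delay = 3.2 ms
Total one-way latency = 55.4333 ms


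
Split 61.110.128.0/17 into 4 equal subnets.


New prefix = 17 + 2 = 19
Each subnet has 8192 addresses
  61.110.128.0/19
  61.110.160.0/19
  61.110.192.0/19
  61.110.224.0/19
Subnets: 61.110.128.0/19, 61.110.160.0/19, 61.110.192.0/19, 61.110.224.0/19


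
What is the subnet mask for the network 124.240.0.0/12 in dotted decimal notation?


/12 means 12 network bits, 20 host bits
Binary: 11111111111100000000000000000000
Mask: 255.240.0.0


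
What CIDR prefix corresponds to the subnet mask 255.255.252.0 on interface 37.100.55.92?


Binary: 11111111.11111111.11111100.00000000
Count leading 1s
Prefix: /22


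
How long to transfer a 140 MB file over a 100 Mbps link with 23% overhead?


Effective throughput = 100 * (1 - 23/100) = 77 Mbps
File size in Mb = 140 * 8 = 1120 Mb
Time = 1120 / 77
Time = 14.5455 seconds


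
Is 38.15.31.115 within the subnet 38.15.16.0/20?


Subnet network: 38.15.16.0
Test IP AND mask: 38.15.16.0
Yes, 38.15.31.115 is in 38.15.16.0/20


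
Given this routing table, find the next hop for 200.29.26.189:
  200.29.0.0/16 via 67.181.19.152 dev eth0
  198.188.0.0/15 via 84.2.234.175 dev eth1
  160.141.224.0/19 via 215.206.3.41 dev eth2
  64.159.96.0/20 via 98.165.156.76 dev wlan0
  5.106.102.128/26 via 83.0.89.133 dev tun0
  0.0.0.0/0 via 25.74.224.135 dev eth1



Longest prefix match for 200.29.26.189:
  /16 200.29.0.0: MATCH
  /15 198.188.0.0: no
  /19 160.141.224.0: no
  /20 64.159.96.0: no
  /26 5.106.102.128: no
  /0 0.0.0.0: MATCH
Selected: next-hop 67.181.19.152 via eth0 (matched /16)


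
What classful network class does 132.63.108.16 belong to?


First octet: 132
Binary: 10000100
10xxxxxx -> Class B (128-191)
Class B, default mask 255.255.0.0 (/16)


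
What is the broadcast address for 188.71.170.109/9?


Network: 188.0.0.0/9
Host bits = 23
Set all host bits to 1:
Broadcast: 188.127.255.255


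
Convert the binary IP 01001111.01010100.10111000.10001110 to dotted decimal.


01001111 = 79
01010100 = 84
10111000 = 184
10001110 = 142
IP: 79.84.184.142


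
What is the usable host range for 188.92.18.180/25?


Network: 188.92.18.128
Broadcast: 188.92.18.255
First usable = network + 1
Last usable = broadcast - 1
Range: 188.92.18.129 to 188.92.18.254


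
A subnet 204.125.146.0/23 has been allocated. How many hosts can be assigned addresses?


Host bits = 32 - 23 = 9
Total addresses = 2^9 = 512
Usable = total - 2 (network and broadcast)
Usable hosts: 510


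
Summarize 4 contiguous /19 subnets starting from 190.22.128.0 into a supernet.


Original prefix: /19
Number of subnets: 4 = 2^2
New prefix = 19 - 2 = 17
Supernet: 190.22.128.0/17


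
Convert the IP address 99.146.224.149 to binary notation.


99 = 01100011
146 = 10010010
224 = 11100000
149 = 10010101
Binary: 01100011.10010010.11100000.10010101


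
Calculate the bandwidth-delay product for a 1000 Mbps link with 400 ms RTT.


BDP = bandwidth * RTT
= 1000 Mbps * 400 ms
= 1000 * 1e6 * 400 / 1000 bits
= 400000000 bits
= 50000000 bytes
= 48828.125 KB
BDP = 400000000 bits (50000000 bytes)


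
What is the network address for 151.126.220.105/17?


IP:   10010111.01111110.11011100.01101001
Mask: 11111111.11111111.10000000.00000000
AND operation:
Net:  10010111.01111110.10000000.00000000
Network: 151.126.128.0/17


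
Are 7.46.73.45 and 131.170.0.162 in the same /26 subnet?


Mask: 255.255.255.192
7.46.73.45 AND mask = 7.46.73.0
131.170.0.162 AND mask = 131.170.0.128
No, different subnets (7.46.73.0 vs 131.170.0.128)


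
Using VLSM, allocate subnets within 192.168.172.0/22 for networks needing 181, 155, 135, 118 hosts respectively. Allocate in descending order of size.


181 hosts -> /24 (254 usable): 192.168.172.0/24
155 hosts -> /24 (254 usable): 192.168.173.0/24
135 hosts -> /24 (254 usable): 192.168.174.0/24
118 hosts -> /25 (126 usable): 192.168.175.0/25
Allocation: 192.168.172.0/24 (181 hosts, 254 usable); 192.168.173.0/24 (155 hosts, 254 usable); 192.168.174.0/24 (135 hosts, 254 usable); 192.168.175.0/25 (118 hosts, 126 usable)


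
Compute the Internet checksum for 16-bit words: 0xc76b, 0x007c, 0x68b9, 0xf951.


Sum all words (with carry folding):
+ 0xc76b = 0xc76b
+ 0x007c = 0xc7e7
+ 0x68b9 = 0x30a1
+ 0xf951 = 0x29f3
One's complement: ~0x29f3
Checksum = 0xd60c


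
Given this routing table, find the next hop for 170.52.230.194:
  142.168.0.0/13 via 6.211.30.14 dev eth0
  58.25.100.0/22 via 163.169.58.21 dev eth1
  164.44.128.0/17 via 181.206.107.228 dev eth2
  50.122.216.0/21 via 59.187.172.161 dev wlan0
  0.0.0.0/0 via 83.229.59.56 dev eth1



Longest prefix match for 170.52.230.194:
  /13 142.168.0.0: no
  /22 58.25.100.0: no
  /17 164.44.128.0: no
  /21 50.122.216.0: no
  /0 0.0.0.0: MATCH
Selected: next-hop 83.229.59.56 via eth1 (matched /0)


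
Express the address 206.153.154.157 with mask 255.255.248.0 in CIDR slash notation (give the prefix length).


Binary: 11111111.11111111.11111000.00000000
Count leading 1s
Prefix: /21


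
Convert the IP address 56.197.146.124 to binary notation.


56 = 00111000
197 = 11000101
146 = 10010010
124 = 01111100
Binary: 00111000.11000101.10010010.01111100


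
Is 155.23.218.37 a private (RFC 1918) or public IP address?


RFC 1918 private ranges:
  10.0.0.0/8 (10.0.0.0 - 10.255.255.255)
  172.16.0.0/12 (172.16.0.0 - 172.31.255.255)
  192.168.0.0/16 (192.168.0.0 - 192.168.255.255)
Public (not in any RFC 1918 range)


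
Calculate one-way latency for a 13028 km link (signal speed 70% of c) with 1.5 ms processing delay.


Speed = 0.7 * 3e5 km/s = 210000 km/s
Propagation delay = 13028 / 210000 = 0.062 s = 62.0381 ms
Processing delay = 1.5 ms
Total one-way latency = 63.5381 ms


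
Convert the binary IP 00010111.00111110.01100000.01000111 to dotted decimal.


00010111 = 23
00111110 = 62
01100000 = 96
01000111 = 71
IP: 23.62.96.71


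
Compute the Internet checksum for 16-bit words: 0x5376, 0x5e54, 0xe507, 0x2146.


Sum all words (with carry folding):
+ 0x5376 = 0x5376
+ 0x5e54 = 0xb1ca
+ 0xe507 = 0x96d2
+ 0x2146 = 0xb818
One's complement: ~0xb818
Checksum = 0x47e7


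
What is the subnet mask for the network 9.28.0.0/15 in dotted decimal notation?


/15 means 15 network bits, 17 host bits
Binary: 11111111111111100000000000000000
Mask: 255.254.0.0


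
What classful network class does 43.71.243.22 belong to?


First octet: 43
Binary: 00101011
0xxxxxxx -> Class A (1-126)
Class A, default mask 255.0.0.0 (/8)


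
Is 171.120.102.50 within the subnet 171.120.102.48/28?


Subnet network: 171.120.102.48
Test IP AND mask: 171.120.102.48
Yes, 171.120.102.50 is in 171.120.102.48/28


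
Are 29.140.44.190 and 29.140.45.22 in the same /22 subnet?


Mask: 255.255.252.0
29.140.44.190 AND mask = 29.140.44.0
29.140.45.22 AND mask = 29.140.44.0
Yes, same subnet (29.140.44.0)


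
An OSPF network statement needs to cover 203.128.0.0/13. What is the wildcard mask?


Subnet mask: 255.248.0.0
Wildcard = 255.255.255.255 - subnet mask
255 - 255 = 0
255 - 248 = 7
255 - 0 = 255
255 - 0 = 255
Wildcard: 0.7.255.255


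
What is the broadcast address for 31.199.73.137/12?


Network: 31.192.0.0/12
Host bits = 20
Set all host bits to 1:
Broadcast: 31.207.255.255


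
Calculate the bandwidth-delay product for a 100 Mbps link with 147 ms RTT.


BDP = bandwidth * RTT
= 100 Mbps * 147 ms
= 100 * 1e6 * 147 / 1000 bits
= 14700000 bits
= 1837500 bytes
= 1794.4336 KB
BDP = 14700000 bits (1837500 bytes)


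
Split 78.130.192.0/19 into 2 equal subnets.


New prefix = 19 + 1 = 20
Each subnet has 4096 addresses
  78.130.192.0/20
  78.130.208.0/20
Subnets: 78.130.192.0/20, 78.130.208.0/20


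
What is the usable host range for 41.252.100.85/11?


Network: 41.224.0.0
Broadcast: 41.255.255.255
First usable = network + 1
Last usable = broadcast - 1
Range: 41.224.0.1 to 41.255.255.254


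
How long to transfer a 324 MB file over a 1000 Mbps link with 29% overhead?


Effective throughput = 1000 * (1 - 29/100) = 710 Mbps
File size in Mb = 324 * 8 = 2592 Mb
Time = 2592 / 710
Time = 3.6507 seconds


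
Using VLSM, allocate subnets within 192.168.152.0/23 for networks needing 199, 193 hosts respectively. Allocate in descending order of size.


199 hosts -> /24 (254 usable): 192.168.152.0/24
193 hosts -> /24 (254 usable): 192.168.153.0/24
Allocation: 192.168.152.0/24 (199 hosts, 254 usable); 192.168.153.0/24 (193 hosts, 254 usable)


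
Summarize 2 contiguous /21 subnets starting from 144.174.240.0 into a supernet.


Original prefix: /21
Number of subnets: 2 = 2^1
New prefix = 21 - 1 = 20
Supernet: 144.174.240.0/20


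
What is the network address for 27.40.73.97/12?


IP:   00011011.00101000.01001001.01100001
Mask: 11111111.11110000.00000000.00000000
AND operation:
Net:  00011011.00100000.00000000.00000000
Network: 27.32.0.0/12


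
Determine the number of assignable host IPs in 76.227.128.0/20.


Host bits = 32 - 20 = 12
Total addresses = 2^12 = 4096
Usable = total - 2 (network and broadcast)
Usable hosts: 4094


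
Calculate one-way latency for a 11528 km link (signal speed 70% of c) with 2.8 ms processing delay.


Speed = 0.7 * 3e5 km/s = 210000 km/s
Propagation delay = 11528 / 210000 = 0.0549 s = 54.8952 ms
Processing delay = 2.8 ms
Total one-way latency = 57.6952 ms


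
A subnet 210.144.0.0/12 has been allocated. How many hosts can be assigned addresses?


Host bits = 32 - 12 = 20
Total addresses = 2^20 = 1048576
Usable = total - 2 (network and broadcast)
Usable hosts: 1048574


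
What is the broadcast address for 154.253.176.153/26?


Network: 154.253.176.128/26
Host bits = 6
Set all host bits to 1:
Broadcast: 154.253.176.191


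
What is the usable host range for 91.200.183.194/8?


Network: 91.0.0.0
Broadcast: 91.255.255.255
First usable = network + 1
Last usable = broadcast - 1
Range: 91.0.0.1 to 91.255.255.254


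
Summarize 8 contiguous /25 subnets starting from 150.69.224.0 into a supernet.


Original prefix: /25
Number of subnets: 8 = 2^3
New prefix = 25 - 3 = 22
Supernet: 150.69.224.0/22


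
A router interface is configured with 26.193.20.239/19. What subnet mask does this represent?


/19 means 19 network bits, 13 host bits
Binary: 11111111111111111110000000000000
Mask: 255.255.224.0


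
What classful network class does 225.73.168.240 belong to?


First octet: 225
Binary: 11100001
1110xxxx -> Class D (224-239)
Class D (multicast), default mask N/A


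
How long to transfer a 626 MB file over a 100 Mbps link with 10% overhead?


Effective throughput = 100 * (1 - 10/100) = 90 Mbps
File size in Mb = 626 * 8 = 5008 Mb
Time = 5008 / 90
Time = 55.6444 seconds


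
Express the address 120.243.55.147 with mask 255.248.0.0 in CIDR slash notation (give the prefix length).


Binary: 11111111.11111000.00000000.00000000
Count leading 1s
Prefix: /13


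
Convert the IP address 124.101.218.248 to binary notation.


124 = 01111100
101 = 01100101
218 = 11011010
248 = 11111000
Binary: 01111100.01100101.11011010.11111000


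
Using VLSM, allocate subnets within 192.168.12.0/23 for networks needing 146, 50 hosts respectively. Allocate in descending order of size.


146 hosts -> /24 (254 usable): 192.168.12.0/24
50 hosts -> /26 (62 usable): 192.168.13.0/26
Allocation: 192.168.12.0/24 (146 hosts, 254 usable); 192.168.13.0/26 (50 hosts, 62 usable)


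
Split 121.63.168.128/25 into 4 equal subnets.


New prefix = 25 + 2 = 27
Each subnet has 32 addresses
  121.63.168.128/27
  121.63.168.160/27
  121.63.168.192/27
  121.63.168.224/27
Subnets: 121.63.168.128/27, 121.63.168.160/27, 121.63.168.192/27, 121.63.168.224/27


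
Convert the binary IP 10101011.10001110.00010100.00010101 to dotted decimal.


10101011 = 171
10001110 = 142
00010100 = 20
00010101 = 21
IP: 171.142.20.21


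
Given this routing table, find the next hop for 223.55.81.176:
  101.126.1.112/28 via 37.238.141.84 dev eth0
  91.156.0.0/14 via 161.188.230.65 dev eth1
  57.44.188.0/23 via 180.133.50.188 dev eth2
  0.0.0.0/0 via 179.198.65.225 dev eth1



Longest prefix match for 223.55.81.176:
  /28 101.126.1.112: no
  /14 91.156.0.0: no
  /23 57.44.188.0: no
  /0 0.0.0.0: MATCH
Selected: next-hop 179.198.65.225 via eth1 (matched /0)


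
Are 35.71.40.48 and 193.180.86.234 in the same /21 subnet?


Mask: 255.255.248.0
35.71.40.48 AND mask = 35.71.40.0
193.180.86.234 AND mask = 193.180.80.0
No, different subnets (35.71.40.0 vs 193.180.80.0)


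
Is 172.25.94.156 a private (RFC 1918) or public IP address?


RFC 1918 private ranges:
  10.0.0.0/8 (10.0.0.0 - 10.255.255.255)
  172.16.0.0/12 (172.16.0.0 - 172.31.255.255)
  192.168.0.0/16 (192.168.0.0 - 192.168.255.255)
Private (in 172.16.0.0/12)


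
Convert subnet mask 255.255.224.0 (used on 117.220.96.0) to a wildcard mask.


Subnet mask: 255.255.224.0
Wildcard = 255.255.255.255 - subnet mask
255 - 255 = 0
255 - 255 = 0
255 - 224 = 31
255 - 0 = 255
Wildcard: 0.0.31.255


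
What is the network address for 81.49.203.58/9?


IP:   01010001.00110001.11001011.00111010
Mask: 11111111.10000000.00000000.00000000
AND operation:
Net:  01010001.00000000.00000000.00000000
Network: 81.0.0.0/9


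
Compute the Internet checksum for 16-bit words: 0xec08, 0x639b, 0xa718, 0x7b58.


Sum all words (with carry folding):
+ 0xec08 = 0xec08
+ 0x639b = 0x4fa4
+ 0xa718 = 0xf6bc
+ 0x7b58 = 0x7215
One's complement: ~0x7215
Checksum = 0x8dea


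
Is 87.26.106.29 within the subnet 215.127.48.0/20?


Subnet network: 215.127.48.0
Test IP AND mask: 87.26.96.0
No, 87.26.106.29 is not in 215.127.48.0/20


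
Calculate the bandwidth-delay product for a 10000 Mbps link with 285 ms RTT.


BDP = bandwidth * RTT
= 10000 Mbps * 285 ms
= 10000 * 1e6 * 285 / 1000 bits
= 2850000000 bits
= 356250000 bytes
= 347900.3906 KB
BDP = 2850000000 bits (356250000 bytes)


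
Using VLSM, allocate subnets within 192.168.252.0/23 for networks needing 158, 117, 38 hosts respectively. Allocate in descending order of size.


158 hosts -> /24 (254 usable): 192.168.252.0/24
117 hosts -> /25 (126 usable): 192.168.253.0/25
38 hosts -> /26 (62 usable): 192.168.253.128/26
Allocation: 192.168.252.0/24 (158 hosts, 254 usable); 192.168.253.0/25 (117 hosts, 126 usable); 192.168.253.128/26 (38 hosts, 62 usable)


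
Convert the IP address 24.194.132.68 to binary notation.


24 = 00011000
194 = 11000010
132 = 10000100
68 = 01000100
Binary: 00011000.11000010.10000100.01000100


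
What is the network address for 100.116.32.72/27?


IP:   01100100.01110100.00100000.01001000
Mask: 11111111.11111111.11111111.11100000
AND operation:
Net:  01100100.01110100.00100000.01000000
Network: 100.116.32.64/27


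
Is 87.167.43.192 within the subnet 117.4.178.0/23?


Subnet network: 117.4.178.0
Test IP AND mask: 87.167.42.0
No, 87.167.43.192 is not in 117.4.178.0/23


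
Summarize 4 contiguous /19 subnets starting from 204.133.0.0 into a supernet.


Original prefix: /19
Number of subnets: 4 = 2^2
New prefix = 19 - 2 = 17
Supernet: 204.133.0.0/17


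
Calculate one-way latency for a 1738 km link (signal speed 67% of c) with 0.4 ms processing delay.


Speed = 0.67 * 3e5 km/s = 201000 km/s
Propagation delay = 1738 / 201000 = 0.0086 s = 8.6468 ms
Processing delay = 0.4 ms
Total one-way latency = 9.0468 ms


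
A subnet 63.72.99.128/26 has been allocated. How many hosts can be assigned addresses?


Host bits = 32 - 26 = 6
Total addresses = 2^6 = 64
Usable = total - 2 (network and broadcast)
Usable hosts: 62


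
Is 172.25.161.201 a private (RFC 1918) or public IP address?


RFC 1918 private ranges:
  10.0.0.0/8 (10.0.0.0 - 10.255.255.255)
  172.16.0.0/12 (172.16.0.0 - 172.31.255.255)
  192.168.0.0/16 (192.168.0.0 - 192.168.255.255)
Private (in 172.16.0.0/12)


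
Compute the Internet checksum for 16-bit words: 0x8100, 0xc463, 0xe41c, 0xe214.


Sum all words (with carry folding):
+ 0x8100 = 0x8100
+ 0xc463 = 0x4564
+ 0xe41c = 0x2981
+ 0xe214 = 0x0b96
One's complement: ~0x0b96
Checksum = 0xf469


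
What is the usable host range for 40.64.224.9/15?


Network: 40.64.0.0
Broadcast: 40.65.255.255
First usable = network + 1
Last usable = broadcast - 1
Range: 40.64.0.1 to 40.65.255.254


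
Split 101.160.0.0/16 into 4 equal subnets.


New prefix = 16 + 2 = 18
Each subnet has 16384 addresses
  101.160.0.0/18
  101.160.64.0/18
  101.160.128.0/18
  101.160.192.0/18
Subnets: 101.160.0.0/18, 101.160.64.0/18, 101.160.128.0/18, 101.160.192.0/18


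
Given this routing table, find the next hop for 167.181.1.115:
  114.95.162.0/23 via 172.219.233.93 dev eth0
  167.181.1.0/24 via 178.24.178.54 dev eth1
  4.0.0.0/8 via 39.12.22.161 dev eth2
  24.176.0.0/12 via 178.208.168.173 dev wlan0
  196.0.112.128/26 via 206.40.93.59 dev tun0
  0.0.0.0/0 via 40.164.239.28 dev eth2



Longest prefix match for 167.181.1.115:
  /23 114.95.162.0: no
  /24 167.181.1.0: MATCH
  /8 4.0.0.0: no
  /12 24.176.0.0: no
  /26 196.0.112.128: no
  /0 0.0.0.0: MATCH
Selected: next-hop 178.24.178.54 via eth1 (matched /24)


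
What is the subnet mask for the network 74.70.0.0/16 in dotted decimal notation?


/16 means 16 network bits, 16 host bits
Binary: 11111111111111110000000000000000
Mask: 255.255.0.0


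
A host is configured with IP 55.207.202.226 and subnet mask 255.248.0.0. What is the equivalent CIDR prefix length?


Binary: 11111111.11111000.00000000.00000000
Count leading 1s
Prefix: /13


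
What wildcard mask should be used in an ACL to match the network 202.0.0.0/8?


Subnet mask: 255.0.0.0
Wildcard = 255.255.255.255 - subnet mask
255 - 255 = 0
255 - 0 = 255
255 - 0 = 255
255 - 0 = 255
Wildcard: 0.255.255.255


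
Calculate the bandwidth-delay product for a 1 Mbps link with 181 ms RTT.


BDP = bandwidth * RTT
= 1 Mbps * 181 ms
= 1 * 1e6 * 181 / 1000 bits
= 181000 bits
= 22625 bytes
= 22.0947 KB
BDP = 181000 bits (22625 bytes)


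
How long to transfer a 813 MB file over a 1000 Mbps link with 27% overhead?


Effective throughput = 1000 * (1 - 27/100) = 730 Mbps
File size in Mb = 813 * 8 = 6504 Mb
Time = 6504 / 730
Time = 8.9096 seconds


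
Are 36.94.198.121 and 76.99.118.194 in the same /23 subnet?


Mask: 255.255.254.0
36.94.198.121 AND mask = 36.94.198.0
76.99.118.194 AND mask = 76.99.118.0
No, different subnets (36.94.198.0 vs 76.99.118.0)


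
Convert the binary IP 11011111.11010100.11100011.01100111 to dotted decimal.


11011111 = 223
11010100 = 212
11100011 = 227
01100111 = 103
IP: 223.212.227.103


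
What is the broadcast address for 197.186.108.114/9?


Network: 197.128.0.0/9
Host bits = 23
Set all host bits to 1:
Broadcast: 197.255.255.255


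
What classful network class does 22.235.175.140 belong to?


First octet: 22
Binary: 00010110
0xxxxxxx -> Class A (1-126)
Class A, default mask 255.0.0.0 (/8)


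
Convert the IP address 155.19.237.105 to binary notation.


155 = 10011011
19 = 00010011
237 = 11101101
105 = 01101001
Binary: 10011011.00010011.11101101.01101001


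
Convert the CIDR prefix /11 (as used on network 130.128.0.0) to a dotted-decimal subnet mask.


/11 means 11 network bits, 21 host bits
Binary: 11111111111000000000000000000000
Mask: 255.224.0.0


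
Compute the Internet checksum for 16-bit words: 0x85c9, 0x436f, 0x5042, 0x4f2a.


Sum all words (with carry folding):
+ 0x85c9 = 0x85c9
+ 0x436f = 0xc938
+ 0x5042 = 0x197b
+ 0x4f2a = 0x68a5
One's complement: ~0x68a5
Checksum = 0x975a


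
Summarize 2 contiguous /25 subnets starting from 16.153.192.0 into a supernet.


Original prefix: /25
Number of subnets: 2 = 2^1
New prefix = 25 - 1 = 24
Supernet: 16.153.192.0/24


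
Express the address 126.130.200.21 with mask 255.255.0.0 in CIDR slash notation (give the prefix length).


Binary: 11111111.11111111.00000000.00000000
Count leading 1s
Prefix: /16


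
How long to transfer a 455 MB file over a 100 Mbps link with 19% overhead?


Effective throughput = 100 * (1 - 19/100) = 81 Mbps
File size in Mb = 455 * 8 = 3640 Mb
Time = 3640 / 81
Time = 44.9383 seconds


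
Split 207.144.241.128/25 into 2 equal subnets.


New prefix = 25 + 1 = 26
Each subnet has 64 addresses
  207.144.241.128/26
  207.144.241.192/26
Subnets: 207.144.241.128/26, 207.144.241.192/26


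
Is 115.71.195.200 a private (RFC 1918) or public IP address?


RFC 1918 private ranges:
  10.0.0.0/8 (10.0.0.0 - 10.255.255.255)
  172.16.0.0/12 (172.16.0.0 - 172.31.255.255)
  192.168.0.0/16 (192.168.0.0 - 192.168.255.255)
Public (not in any RFC 1918 range)


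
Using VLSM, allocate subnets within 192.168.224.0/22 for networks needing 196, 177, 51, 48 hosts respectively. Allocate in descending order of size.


196 hosts -> /24 (254 usable): 192.168.224.0/24
177 hosts -> /24 (254 usable): 192.168.225.0/24
51 hosts -> /26 (62 usable): 192.168.226.0/26
48 hosts -> /26 (62 usable): 192.168.226.64/26
Allocation: 192.168.224.0/24 (196 hosts, 254 usable); 192.168.225.0/24 (177 hosts, 254 usable); 192.168.226.0/26 (51 hosts, 62 usable); 192.168.226.64/26 (48 hosts, 62 usable)


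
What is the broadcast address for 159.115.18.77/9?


Network: 159.0.0.0/9
Host bits = 23
Set all host bits to 1:
Broadcast: 159.127.255.255


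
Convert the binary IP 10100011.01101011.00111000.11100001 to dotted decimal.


10100011 = 163
01101011 = 107
00111000 = 56
11100001 = 225
IP: 163.107.56.225


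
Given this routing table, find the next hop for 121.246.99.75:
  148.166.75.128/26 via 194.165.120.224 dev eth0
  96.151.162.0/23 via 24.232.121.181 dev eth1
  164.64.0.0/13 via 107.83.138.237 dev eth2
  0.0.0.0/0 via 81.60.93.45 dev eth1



Longest prefix match for 121.246.99.75:
  /26 148.166.75.128: no
  /23 96.151.162.0: no
  /13 164.64.0.0: no
  /0 0.0.0.0: MATCH
Selected: next-hop 81.60.93.45 via eth1 (matched /0)


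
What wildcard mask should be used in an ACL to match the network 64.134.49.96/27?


Subnet mask: 255.255.255.224
Wildcard = 255.255.255.255 - subnet mask
255 - 255 = 0
255 - 255 = 0
255 - 255 = 0
255 - 224 = 31
Wildcard: 0.0.0.31


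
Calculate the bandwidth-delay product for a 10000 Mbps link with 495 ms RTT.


BDP = bandwidth * RTT
= 10000 Mbps * 495 ms
= 10000 * 1e6 * 495 / 1000 bits
= 4950000000 bits
= 618750000 bytes
= 604248.0469 KB
BDP = 4950000000 bits (618750000 bytes)


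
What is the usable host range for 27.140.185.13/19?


Network: 27.140.160.0
Broadcast: 27.140.191.255
First usable = network + 1
Last usable = broadcast - 1
Range: 27.140.160.1 to 27.140.191.254


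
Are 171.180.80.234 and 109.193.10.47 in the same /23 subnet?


Mask: 255.255.254.0
171.180.80.234 AND mask = 171.180.80.0
109.193.10.47 AND mask = 109.193.10.0
No, different subnets (171.180.80.0 vs 109.193.10.0)


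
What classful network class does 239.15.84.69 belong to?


First octet: 239
Binary: 11101111
1110xxxx -> Class D (224-239)
Class D (multicast), default mask N/A


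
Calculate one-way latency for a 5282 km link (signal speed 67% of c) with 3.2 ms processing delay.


Speed = 0.67 * 3e5 km/s = 201000 km/s
Propagation delay = 5282 / 201000 = 0.0263 s = 26.2786 ms
Processing delay = 3.2 ms
Total one-way latency = 29.4786 ms


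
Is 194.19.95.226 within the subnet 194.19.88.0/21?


Subnet network: 194.19.88.0
Test IP AND mask: 194.19.88.0
Yes, 194.19.95.226 is in 194.19.88.0/21


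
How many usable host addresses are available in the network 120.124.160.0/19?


Host bits = 32 - 19 = 13
Total addresses = 2^13 = 8192
Usable = total - 2 (network and broadcast)
Usable hosts: 8190


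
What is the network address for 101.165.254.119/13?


IP:   01100101.10100101.11111110.01110111
Mask: 11111111.11111000.00000000.00000000
AND operation:
Net:  01100101.10100000.00000000.00000000
Network: 101.160.0.0/13


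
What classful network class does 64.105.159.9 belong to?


First octet: 64
Binary: 01000000
0xxxxxxx -> Class A (1-126)
Class A, default mask 255.0.0.0 (/8)


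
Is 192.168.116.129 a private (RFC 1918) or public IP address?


RFC 1918 private ranges:
  10.0.0.0/8 (10.0.0.0 - 10.255.255.255)
  172.16.0.0/12 (172.16.0.0 - 172.31.255.255)
  192.168.0.0/16 (192.168.0.0 - 192.168.255.255)
Private (in 192.168.0.0/16)


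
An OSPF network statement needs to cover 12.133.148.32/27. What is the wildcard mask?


Subnet mask: 255.255.255.224
Wildcard = 255.255.255.255 - subnet mask
255 - 255 = 0
255 - 255 = 0
255 - 255 = 0
255 - 224 = 31
Wildcard: 0.0.0.31


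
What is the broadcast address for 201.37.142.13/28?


Network: 201.37.142.0/28
Host bits = 4
Set all host bits to 1:
Broadcast: 201.37.142.15


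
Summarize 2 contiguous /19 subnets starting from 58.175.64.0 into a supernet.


Original prefix: /19
Number of subnets: 2 = 2^1
New prefix = 19 - 1 = 18
Supernet: 58.175.64.0/18


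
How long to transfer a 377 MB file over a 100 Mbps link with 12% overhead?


Effective throughput = 100 * (1 - 12/100) = 88 Mbps
File size in Mb = 377 * 8 = 3016 Mb
Time = 3016 / 88
Time = 34.2727 seconds


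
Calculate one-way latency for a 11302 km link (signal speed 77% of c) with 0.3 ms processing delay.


Speed = 0.77 * 3e5 km/s = 231000 km/s
Propagation delay = 11302 / 231000 = 0.0489 s = 48.9264 ms
Processing delay = 0.3 ms
Total one-way latency = 49.2264 ms


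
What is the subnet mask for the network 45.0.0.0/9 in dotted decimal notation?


/9 means 9 network bits, 23 host bits
Binary: 11111111100000000000000000000000
Mask: 255.128.0.0


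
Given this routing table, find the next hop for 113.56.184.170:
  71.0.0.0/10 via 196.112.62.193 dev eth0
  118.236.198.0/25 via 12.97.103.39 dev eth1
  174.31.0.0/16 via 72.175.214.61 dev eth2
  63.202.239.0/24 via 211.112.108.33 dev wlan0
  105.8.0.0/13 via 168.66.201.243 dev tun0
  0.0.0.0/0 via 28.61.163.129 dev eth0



Longest prefix match for 113.56.184.170:
  /10 71.0.0.0: no
  /25 118.236.198.0: no
  /16 174.31.0.0: no
  /24 63.202.239.0: no
  /13 105.8.0.0: no
  /0 0.0.0.0: MATCH
Selected: next-hop 28.61.163.129 via eth0 (matched /0)


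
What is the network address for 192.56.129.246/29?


IP:   11000000.00111000.10000001.11110110
Mask: 11111111.11111111.11111111.11111000
AND operation:
Net:  11000000.00111000.10000001.11110000
Network: 192.56.129.240/29


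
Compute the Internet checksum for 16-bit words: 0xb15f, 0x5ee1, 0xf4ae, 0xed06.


Sum all words (with carry folding):
+ 0xb15f = 0xb15f
+ 0x5ee1 = 0x1041
+ 0xf4ae = 0x04f0
+ 0xed06 = 0xf1f6
One's complement: ~0xf1f6
Checksum = 0x0e09


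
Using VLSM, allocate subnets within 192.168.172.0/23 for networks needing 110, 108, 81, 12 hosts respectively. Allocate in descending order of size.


110 hosts -> /25 (126 usable): 192.168.172.0/25
108 hosts -> /25 (126 usable): 192.168.172.128/25
81 hosts -> /25 (126 usable): 192.168.173.0/25
12 hosts -> /28 (14 usable): 192.168.173.128/28
Allocation: 192.168.172.0/25 (110 hosts, 126 usable); 192.168.172.128/25 (108 hosts, 126 usable); 192.168.173.0/25 (81 hosts, 126 usable); 192.168.173.128/28 (12 hosts, 14 usable)


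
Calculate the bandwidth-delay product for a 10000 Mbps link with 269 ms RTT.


BDP = bandwidth * RTT
= 10000 Mbps * 269 ms
= 10000 * 1e6 * 269 / 1000 bits
= 2690000000 bits
= 336250000 bytes
= 328369.1406 KB
BDP = 2690000000 bits (336250000 bytes)


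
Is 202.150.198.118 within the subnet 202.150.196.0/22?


Subnet network: 202.150.196.0
Test IP AND mask: 202.150.196.0
Yes, 202.150.198.118 is in 202.150.196.0/22


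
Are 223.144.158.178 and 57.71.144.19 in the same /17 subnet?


Mask: 255.255.128.0
223.144.158.178 AND mask = 223.144.128.0
57.71.144.19 AND mask = 57.71.128.0
No, different subnets (223.144.128.0 vs 57.71.128.0)


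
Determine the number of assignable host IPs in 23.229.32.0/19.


Host bits = 32 - 19 = 13
Total addresses = 2^13 = 8192
Usable = total - 2 (network and broadcast)
Usable hosts: 8190


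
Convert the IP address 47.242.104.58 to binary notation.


47 = 00101111
242 = 11110010
104 = 01101000
58 = 00111010
Binary: 00101111.11110010.01101000.00111010


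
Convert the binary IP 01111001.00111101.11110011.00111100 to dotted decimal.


01111001 = 121
00111101 = 61
11110011 = 243
00111100 = 60
IP: 121.61.243.60


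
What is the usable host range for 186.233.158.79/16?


Network: 186.233.0.0
Broadcast: 186.233.255.255
First usable = network + 1
Last usable = broadcast - 1
Range: 186.233.0.1 to 186.233.255.254


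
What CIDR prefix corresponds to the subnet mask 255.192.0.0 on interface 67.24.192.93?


Binary: 11111111.11000000.00000000.00000000
Count leading 1s
Prefix: /10


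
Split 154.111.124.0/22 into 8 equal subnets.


New prefix = 22 + 3 = 25
Each subnet has 128 addresses
  154.111.124.0/25
  154.111.124.128/25
  154.111.125.0/25
  154.111.125.128/25
  154.111.126.0/25
  154.111.126.128/25
  154.111.127.0/25
  154.111.127.128/25
Subnets: 154.111.124.0/25, 154.111.124.128/25, 154.111.125.0/25, 154.111.125.128/25, 154.111.126.0/25, 154.111.126.128/25, 154.111.127.0/25, 154.111.127.128/25


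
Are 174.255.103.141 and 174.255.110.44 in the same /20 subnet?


Mask: 255.255.240.0
174.255.103.141 AND mask = 174.255.96.0
174.255.110.44 AND mask = 174.255.96.0
Yes, same subnet (174.255.96.0)


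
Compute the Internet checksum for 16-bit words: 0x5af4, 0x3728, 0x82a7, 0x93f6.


Sum all words (with carry folding):
+ 0x5af4 = 0x5af4
+ 0x3728 = 0x921c
+ 0x82a7 = 0x14c4
+ 0x93f6 = 0xa8ba
One's complement: ~0xa8ba
Checksum = 0x5745
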